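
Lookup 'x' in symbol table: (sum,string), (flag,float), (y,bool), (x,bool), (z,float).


Lookup 'x' → type bool


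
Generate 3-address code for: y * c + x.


Break into single-operator statements:
t1 = y * c
t2 = t1 + x


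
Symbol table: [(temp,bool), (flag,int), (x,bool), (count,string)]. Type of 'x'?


Lookup 'x' → type bool


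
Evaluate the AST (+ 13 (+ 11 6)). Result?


Evaluate inner: (+ 11 6) = 17
Evaluate root: (+ 13 17) = 30
Result: 30


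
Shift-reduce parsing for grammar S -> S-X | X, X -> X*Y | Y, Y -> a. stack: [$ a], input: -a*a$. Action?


'a' on top is the handle for Y -> a
Action: reduce (Y -> a)


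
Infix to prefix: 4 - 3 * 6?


'*' binds tighter: tree is (- 4 (* 3 6))
Prefix: - 4 * 3 6


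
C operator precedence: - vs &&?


'-' is additive (level 9); '&&' is logical AND (level 2)
Higher level binds tighter
'-' has higher precedence than '&&'


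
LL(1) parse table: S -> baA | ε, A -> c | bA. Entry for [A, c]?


For [A, c]: 'c' ∈ FIRST(c)
Entry: A -> c


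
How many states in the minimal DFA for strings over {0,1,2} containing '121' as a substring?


KMP-style automaton: 3 progress states + 1 absorbing accept = 4
Minimal DFA: 4 states


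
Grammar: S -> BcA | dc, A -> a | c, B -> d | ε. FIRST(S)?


Per alternative of S: FIRST(BcA) = {c, d}; FIRST(dc) = {d}
FIRST(S) = {c, d}


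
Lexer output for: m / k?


Scan left to right, longest-match per lexeme
Tokens: ID(m), OP(/), ID(k)


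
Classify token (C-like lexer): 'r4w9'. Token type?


Pattern: letter/underscore followed by alphanumerics, not a keyword
Type: IDENTIFIER


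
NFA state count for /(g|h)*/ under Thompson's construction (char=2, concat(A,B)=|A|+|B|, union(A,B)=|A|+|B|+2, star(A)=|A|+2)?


Syntax tree has 2 char leaf(s), 1 union(s), 1 star(s)
chars contribute 2×2 = 4; each union adds +2; each star adds +2
Total: 4 + 2 + 2 = 8 states


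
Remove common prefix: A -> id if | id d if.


Common prefix: 'id'
Factored: A -> id A', A' -> if | d if


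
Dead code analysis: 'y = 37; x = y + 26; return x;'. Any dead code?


y is read by x's definition; x is returned
No dead code


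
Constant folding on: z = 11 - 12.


11 - 12 = -1 at compile time
Optimized: z = -1


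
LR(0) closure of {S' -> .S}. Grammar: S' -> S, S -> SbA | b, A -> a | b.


Start: S' -> .S
For each item with dot before a nonterminal B, add B -> .γ for every B-production
Closure: [S' -> .S, S -> .SbA, S -> .b]


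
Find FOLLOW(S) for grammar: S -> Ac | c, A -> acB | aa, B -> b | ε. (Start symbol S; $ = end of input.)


$ ∈ FOLLOW(S). For each A -> αBβ: add FIRST(β)\{ε} to FOLLOW(B); if β nullable, add FOLLOW(A).
FOLLOW(S) = {$}


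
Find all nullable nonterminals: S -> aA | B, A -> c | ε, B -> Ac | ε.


A nonterminal is nullable iff some alternative derives ε (directly, or every symbol in it is nullable)
Nullable: {A, B, S}


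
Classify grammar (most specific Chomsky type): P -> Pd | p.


Left-linear: every RHS is a terminal or one nonterminal followed by a terminal
Classification: Type 3 (Regular)


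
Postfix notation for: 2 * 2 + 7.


Left to right (same or higher precedence on left)
Postfix: 2 2 * 7 +


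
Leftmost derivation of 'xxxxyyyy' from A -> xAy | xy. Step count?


Derivation: A => xAy => xxAyy => xxxAyyy => xxxxyyyy
Steps: 4


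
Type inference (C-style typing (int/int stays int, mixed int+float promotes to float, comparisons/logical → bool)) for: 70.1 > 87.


Operand types: float > int
Rule: comparison yields bool
Result type: bool


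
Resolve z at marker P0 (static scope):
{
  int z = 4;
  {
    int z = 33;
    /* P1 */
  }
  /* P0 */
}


z declared in the same block as P0
z = 4


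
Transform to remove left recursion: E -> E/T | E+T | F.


Left-recursive alternatives: E/T, E+T; non-recursive: F
Introduce E': E -> FE', E' -> /TE' | +TE' | ε


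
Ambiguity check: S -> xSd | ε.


balanced x^n…d^n: each string has a unique parse
Unambiguous


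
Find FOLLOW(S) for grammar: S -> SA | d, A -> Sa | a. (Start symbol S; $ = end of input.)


$ ∈ FOLLOW(S). For each A -> αBβ: add FIRST(β)\{ε} to FOLLOW(B); if β nullable, add FOLLOW(A).
FOLLOW(S) = {$, a, d}


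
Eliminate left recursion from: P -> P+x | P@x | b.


Left-recursive alternatives: P+x, P@x; non-recursive: b
Introduce P': P -> bP', P' -> +xP' | @xP' | ε


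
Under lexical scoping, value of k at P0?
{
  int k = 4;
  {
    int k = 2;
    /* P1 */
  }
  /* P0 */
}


k declared in the same block as P0
k = 4


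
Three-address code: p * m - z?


Break into single-operator statements:
t1 = p * m
t2 = t1 - z


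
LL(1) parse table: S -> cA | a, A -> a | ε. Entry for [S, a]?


For [S, a]: 'a' ∈ FIRST(a)
Entry: S -> a


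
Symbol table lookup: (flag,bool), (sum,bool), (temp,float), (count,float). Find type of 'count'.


Lookup 'count' → type float


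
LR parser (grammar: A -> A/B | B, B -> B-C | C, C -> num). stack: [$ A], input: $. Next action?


start symbol A on stack, input exhausted
Action: accept


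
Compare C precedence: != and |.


'!=' is equality (level 6); '|' is bitwise OR (level 3)
Higher level binds tighter
'!=' has higher precedence than '|'


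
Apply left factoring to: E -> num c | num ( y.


Common prefix: 'num'
Factored: E -> num E', E' -> c | ( y


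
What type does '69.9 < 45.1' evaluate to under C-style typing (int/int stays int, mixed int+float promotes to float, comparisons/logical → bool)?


Operand types: float < float
Rule: comparison yields bool
Result type: bool


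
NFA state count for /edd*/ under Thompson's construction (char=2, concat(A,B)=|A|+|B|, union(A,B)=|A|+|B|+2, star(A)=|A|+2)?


Syntax tree has 3 char leaf(s), 0 union(s), 1 star(s)
chars contribute 3×2 = 6; each union adds +2; each star adds +2
Total: 6 + 0 + 2 = 8 states


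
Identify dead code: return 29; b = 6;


statement follows a return and is unreachable
Dead: 'b = 6'


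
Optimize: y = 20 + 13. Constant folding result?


20 + 13 = 33 at compile time
Optimized: y = 33


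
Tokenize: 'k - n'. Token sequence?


Scan left to right, longest-match per lexeme
Tokens: ID(k), OP(-), ID(n)


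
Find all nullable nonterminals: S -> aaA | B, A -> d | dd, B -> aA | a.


A nonterminal is nullable iff some alternative derives ε (directly, or every symbol in it is nullable)
Nullable: {}


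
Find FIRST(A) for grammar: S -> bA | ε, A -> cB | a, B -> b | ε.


Per alternative of A: FIRST(cB) = {c}; FIRST(a) = {a}
FIRST(A) = {a, c}


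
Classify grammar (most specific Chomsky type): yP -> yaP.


LHS has context (more than one symbol) and |LHS| ≤ |RHS|
Classification: Type 1 (Context-Sensitive)


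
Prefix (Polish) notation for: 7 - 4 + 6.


left-to-right (same/higher precedence on left): tree is (+ (- 7 4) 6)
Prefix: + - 7 4 6


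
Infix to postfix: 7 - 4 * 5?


* has higher precedence, evaluate 4*5 first
Postfix: 7 4 5 * -


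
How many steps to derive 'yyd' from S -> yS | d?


Derivation: S => yS => yyS => yyd
Steps: 3


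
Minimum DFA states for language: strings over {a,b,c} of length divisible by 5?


Track length mod 5: states 0..4, accept at 0
Minimal DFA: 5 states


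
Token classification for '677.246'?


Pattern: digits with a decimal point
Type: FLOAT_LITERAL


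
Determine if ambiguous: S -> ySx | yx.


balanced y^n…x^n: each string has a unique parse
Unambiguous


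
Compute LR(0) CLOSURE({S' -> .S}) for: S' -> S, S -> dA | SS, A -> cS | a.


Start: S' -> .S
For each item with dot before a nonterminal B, add B -> .γ for every B-production
Closure: [S' -> .S, S -> .dA, S -> .SS]


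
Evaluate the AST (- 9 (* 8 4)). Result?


Evaluate inner: (* 8 4) = 32
Evaluate root: (- 9 32) = -23
Result: -23


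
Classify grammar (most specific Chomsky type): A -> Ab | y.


Left-linear: every RHS is a terminal or one nonterminal followed by a terminal
Classification: Type 3 (Regular)


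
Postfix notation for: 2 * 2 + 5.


Left to right (same or higher precedence on left)
Postfix: 2 2 * 5 +


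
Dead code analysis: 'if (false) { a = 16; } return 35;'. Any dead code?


condition is constant false, so the whole block is unreachable
Dead: 'if (false) { a = 16; }'


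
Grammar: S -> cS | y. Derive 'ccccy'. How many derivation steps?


Derivation: S => cS => ccS => cccS => ccccS => ccccy
Steps: 5


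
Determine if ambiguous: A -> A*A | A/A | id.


'id*id/id' has two parse trees (no precedence encoded between * and /)
Ambiguous


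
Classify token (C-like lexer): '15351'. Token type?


Pattern: digits only
Type: INTEGER_LITERAL


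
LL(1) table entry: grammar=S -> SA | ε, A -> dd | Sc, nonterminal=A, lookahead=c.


For [A, c]: 'c' ∈ FIRST(Sc)
Entry: A -> Sc


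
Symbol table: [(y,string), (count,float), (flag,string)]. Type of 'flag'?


Lookup 'flag' → type string


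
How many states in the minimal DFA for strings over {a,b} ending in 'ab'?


Track the longest suffix of input matching a prefix of 'ab': 3 classes (prefixes of length 0..2)
Minimal DFA: 3 states


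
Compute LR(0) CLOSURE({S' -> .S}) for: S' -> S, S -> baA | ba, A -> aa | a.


Start: S' -> .S
For each item with dot before a nonterminal B, add B -> .γ for every B-production
Closure: [S' -> .S, S -> .baA, S -> .ba]


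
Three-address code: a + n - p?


Break into single-operator statements:
t1 = a + n
t2 = t1 - p


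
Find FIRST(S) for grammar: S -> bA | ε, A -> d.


Per alternative of S: FIRST(bA) = {b}; FIRST(ε) = {ε}
FIRST(S) = {b, ε}


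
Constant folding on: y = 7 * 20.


7 * 20 = 140 at compile time
Optimized: y = 140


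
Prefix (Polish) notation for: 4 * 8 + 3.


left-to-right (same/higher precedence on left): tree is (+ (* 4 8) 3)
Prefix: + * 4 8 3


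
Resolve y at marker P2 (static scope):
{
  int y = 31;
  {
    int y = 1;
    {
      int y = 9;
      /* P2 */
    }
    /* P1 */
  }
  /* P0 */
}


y declared in the same block as P2
y = 9


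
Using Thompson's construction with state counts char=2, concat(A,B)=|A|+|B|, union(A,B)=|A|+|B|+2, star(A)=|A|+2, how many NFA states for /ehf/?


Syntax tree has 3 char leaf(s), 0 union(s), 0 star(s)
chars contribute 3×2 = 6; each union adds +2; each star adds +2
Total: 6 + 0 + 0 = 6 states


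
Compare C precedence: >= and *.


'*' is multiplicative (level 10); '>=' is relational (level 7)
Higher level binds tighter
'*' has higher precedence than '>='


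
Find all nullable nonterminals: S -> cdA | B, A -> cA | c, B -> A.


A nonterminal is nullable iff some alternative derives ε (directly, or every symbol in it is nullable)
Nullable: {}


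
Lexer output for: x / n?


Scan left to right, longest-match per lexeme
Tokens: ID(x), OP(/), ID(n)


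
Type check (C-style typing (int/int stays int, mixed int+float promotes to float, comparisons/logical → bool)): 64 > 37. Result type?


Operand types: int > int
Rule: comparison yields bool
Result type: bool


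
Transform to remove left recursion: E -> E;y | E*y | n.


Left-recursive alternatives: E;y, E*y; non-recursive: n
Introduce E': E -> nE', E' -> ;yE' | *yE' | ε


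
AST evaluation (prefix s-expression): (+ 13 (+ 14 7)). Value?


Evaluate inner: (+ 14 7) = 21
Evaluate root: (+ 13 21) = 34
Result: 34


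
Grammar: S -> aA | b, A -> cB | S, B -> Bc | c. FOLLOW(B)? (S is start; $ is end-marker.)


$ ∈ FOLLOW(S). For each A -> αBβ: add FIRST(β)\{ε} to FOLLOW(B); if β nullable, add FOLLOW(A).
FOLLOW(B) = {$, c}


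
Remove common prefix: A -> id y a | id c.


Common prefix: 'id'
Factored: A -> id A', A' -> y a | c


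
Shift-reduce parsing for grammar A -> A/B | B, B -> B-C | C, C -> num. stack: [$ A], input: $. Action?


start symbol A on stack, input exhausted
Action: accept


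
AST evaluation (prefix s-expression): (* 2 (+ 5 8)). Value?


Evaluate inner: (+ 5 8) = 13
Evaluate root: (* 2 13) = 26
Result: 26


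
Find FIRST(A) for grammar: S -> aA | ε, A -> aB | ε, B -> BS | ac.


Per alternative of A: FIRST(aB) = {a}; FIRST(ε) = {ε}
FIRST(A) = {a, ε}


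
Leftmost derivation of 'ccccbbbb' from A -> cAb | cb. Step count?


Derivation: A => cAb => ccAbb => cccAbbb => ccccbbbb
Steps: 4


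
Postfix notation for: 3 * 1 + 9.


Left to right (same or higher precedence on left)
Postfix: 3 1 * 9 +


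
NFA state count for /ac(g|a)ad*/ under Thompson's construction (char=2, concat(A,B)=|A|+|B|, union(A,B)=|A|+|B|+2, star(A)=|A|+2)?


Syntax tree has 6 char leaf(s), 1 union(s), 1 star(s)
chars contribute 6×2 = 12; each union adds +2; each star adds +2
Total: 12 + 2 + 2 = 16 states


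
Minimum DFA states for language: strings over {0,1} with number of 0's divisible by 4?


Track (count of 0) mod 4: states 0..3, accept at 0
Minimal DFA: 4 states


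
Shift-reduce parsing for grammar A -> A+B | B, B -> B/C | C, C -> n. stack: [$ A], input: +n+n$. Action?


shift '+' to continue A -> A+B
Action: shift


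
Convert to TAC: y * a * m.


Break into single-operator statements:
t1 = y * a
t2 = t1 * m


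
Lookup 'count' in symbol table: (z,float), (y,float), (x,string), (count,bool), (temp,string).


Lookup 'count' → type bool


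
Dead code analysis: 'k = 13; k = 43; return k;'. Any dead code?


first assignment to k is overwritten before any read
Dead: 'k = 13'


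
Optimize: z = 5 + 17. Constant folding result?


5 + 17 = 22 at compile time
Optimized: z = 22


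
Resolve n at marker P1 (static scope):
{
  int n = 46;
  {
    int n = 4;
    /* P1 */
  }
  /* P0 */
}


n declared in the same block as P1
n = 4


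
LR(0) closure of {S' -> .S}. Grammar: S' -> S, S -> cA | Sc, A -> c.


Start: S' -> .S
For each item with dot before a nonterminal B, add B -> .γ for every B-production
Closure: [S' -> .S, S -> .cA, S -> .Sc]


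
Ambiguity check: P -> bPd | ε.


balanced b^n…d^n: each string has a unique parse
Unambiguous


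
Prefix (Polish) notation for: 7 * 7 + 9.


left-to-right (same/higher precedence on left): tree is (+ (* 7 7) 9)
Prefix: + * 7 7 9


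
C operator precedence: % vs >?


'%' is multiplicative (level 10); '>' is relational (level 7)
Higher level binds tighter
'%' has higher precedence than '>'


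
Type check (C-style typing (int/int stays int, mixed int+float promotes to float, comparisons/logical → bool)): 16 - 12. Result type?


Operand types: int - int
Rule: mixed int/float promotes to float; int/int stays int
Result type: int


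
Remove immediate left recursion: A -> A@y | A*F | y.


Left-recursive alternatives: A@y, A*F; non-recursive: y
Introduce A': A -> yA', A' -> @yA' | *FA' | ε


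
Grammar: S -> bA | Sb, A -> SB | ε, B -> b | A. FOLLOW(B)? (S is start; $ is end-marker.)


$ ∈ FOLLOW(S). For each A -> αBβ: add FIRST(β)\{ε} to FOLLOW(B); if β nullable, add FOLLOW(A).
FOLLOW(B) = {$, b}


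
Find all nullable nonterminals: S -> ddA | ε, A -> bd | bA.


A nonterminal is nullable iff some alternative derives ε (directly, or every symbol in it is nullable)
Nullable: {S}


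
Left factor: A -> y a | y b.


Common prefix: 'y'
Factored: A -> y A', A' -> a | b


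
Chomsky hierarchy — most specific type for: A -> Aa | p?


Left-linear: every RHS is a terminal or one nonterminal followed by a terminal
Classification: Type 3 (Regular)


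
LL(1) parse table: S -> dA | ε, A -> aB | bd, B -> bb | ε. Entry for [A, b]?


For [A, b]: 'b' ∈ FIRST(bd)
Entry: A -> bd


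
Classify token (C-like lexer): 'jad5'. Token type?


Pattern: letter/underscore followed by alphanumerics, not a keyword
Type: IDENTIFIER


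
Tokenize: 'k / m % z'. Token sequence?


Scan left to right, longest-match per lexeme
Tokens: ID(k), OP(/), ID(m), OP(%), ID(z)


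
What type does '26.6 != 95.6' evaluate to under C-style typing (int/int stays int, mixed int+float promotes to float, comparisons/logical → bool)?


Operand types: float != float
Rule: comparison yields bool
Result type: bool


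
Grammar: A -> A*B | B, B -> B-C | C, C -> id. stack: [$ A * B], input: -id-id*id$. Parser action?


'-' can extend B; shift to build B -> B-C
Action: shift


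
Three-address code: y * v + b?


Break into single-operator statements:
t1 = y * v
t2 = t1 + b


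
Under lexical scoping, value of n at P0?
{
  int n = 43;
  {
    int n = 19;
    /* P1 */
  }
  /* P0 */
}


n declared in the same block as P0
n = 43


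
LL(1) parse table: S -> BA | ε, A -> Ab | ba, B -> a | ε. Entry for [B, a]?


For [B, a]: 'a' ∈ FIRST(a)
Entry: B -> a


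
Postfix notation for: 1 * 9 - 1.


Left to right (same or higher precedence on left)
Postfix: 1 9 * 1 -


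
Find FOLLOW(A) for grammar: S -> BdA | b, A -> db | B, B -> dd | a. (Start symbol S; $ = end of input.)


$ ∈ FOLLOW(S). For each A -> αBβ: add FIRST(β)\{ε} to FOLLOW(B); if β nullable, add FOLLOW(A).
FOLLOW(A) = {$}


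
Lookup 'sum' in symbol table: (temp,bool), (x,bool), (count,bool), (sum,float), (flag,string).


Lookup 'sum' → type float


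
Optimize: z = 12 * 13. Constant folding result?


12 * 13 = 156 at compile time
Optimized: z = 156


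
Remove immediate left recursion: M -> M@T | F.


Left-recursive alternatives: M@T; non-recursive: F
Introduce M': M -> FM', M' -> @TM' | ε


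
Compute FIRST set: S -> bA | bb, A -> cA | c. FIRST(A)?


Per alternative of A: FIRST(cA) = {c}; FIRST(c) = {c}
FIRST(A) = {c}


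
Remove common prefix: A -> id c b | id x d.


Common prefix: 'id'
Factored: A -> id A', A' -> c b | x d


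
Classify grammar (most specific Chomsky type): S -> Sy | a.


Left-linear: every RHS is a terminal or one nonterminal followed by a terminal
Classification: Type 3 (Regular)


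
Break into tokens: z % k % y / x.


Scan left to right, longest-match per lexeme
Tokens: ID(z), OP(%), ID(k), OP(%), ID(y), OP(/), ID(x)


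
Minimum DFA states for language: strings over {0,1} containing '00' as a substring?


KMP-style automaton: 2 progress states + 1 absorbing accept = 3
Minimal DFA: 3 states


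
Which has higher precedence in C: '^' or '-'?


'-' is additive (level 9); '^' is bitwise XOR (level 4)
Higher level binds tighter
'-' has higher precedence than '^'


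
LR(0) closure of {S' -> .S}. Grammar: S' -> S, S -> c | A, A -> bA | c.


Start: S' -> .S
For each item with dot before a nonterminal B, add B -> .γ for every B-production
Closure: [S' -> .S, S -> .c, S -> .A, A -> .bA, A -> .c]


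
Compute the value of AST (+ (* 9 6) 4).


Evaluate inner: (* 9 6) = 54
Evaluate root: (+ 54 4) = 58
Result: 58


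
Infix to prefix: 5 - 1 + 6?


left-to-right (same/higher precedence on left): tree is (+ (- 5 1) 6)
Prefix: + - 5 1 6


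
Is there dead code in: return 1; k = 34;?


statement follows a return and is unreachable
Dead: 'k = 34'


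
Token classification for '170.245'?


Pattern: digits with a decimal point
Type: FLOAT_LITERAL


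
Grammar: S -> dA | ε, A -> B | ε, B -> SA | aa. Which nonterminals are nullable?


A nonterminal is nullable iff some alternative derives ε (directly, or every symbol in it is nullable)
Nullable: {A, B, S}


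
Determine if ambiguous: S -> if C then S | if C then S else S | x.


dangling else: 'if C then if C then x else x' parses two ways
Ambiguous


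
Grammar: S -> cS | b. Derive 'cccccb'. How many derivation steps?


Derivation: S => cS => ccS => cccS => ccccS => cccccS => cccccb
Steps: 6


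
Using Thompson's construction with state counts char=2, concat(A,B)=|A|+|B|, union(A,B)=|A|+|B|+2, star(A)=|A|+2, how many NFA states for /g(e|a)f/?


Syntax tree has 4 char leaf(s), 1 union(s), 0 star(s)
chars contribute 4×2 = 8; each union adds +2; each star adds +2
Total: 8 + 2 + 0 = 10 states


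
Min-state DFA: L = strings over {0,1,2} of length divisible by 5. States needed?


Track length mod 5: states 0..4, accept at 0
Minimal DFA: 5 states


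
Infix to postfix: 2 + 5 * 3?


* has higher precedence, evaluate 5*3 first
Postfix: 2 5 3 * +


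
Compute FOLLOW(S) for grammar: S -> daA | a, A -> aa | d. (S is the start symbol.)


$ ∈ FOLLOW(S). For each A -> αBβ: add FIRST(β)\{ε} to FOLLOW(B); if β nullable, add FOLLOW(A).
FOLLOW(S) = {$}


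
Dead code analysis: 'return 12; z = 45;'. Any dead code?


statement follows a return and is unreachable
Dead: 'z = 45'


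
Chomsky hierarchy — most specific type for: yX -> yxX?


LHS has context (more than one symbol) and |LHS| ≤ |RHS|
Classification: Type 1 (Context-Sensitive)


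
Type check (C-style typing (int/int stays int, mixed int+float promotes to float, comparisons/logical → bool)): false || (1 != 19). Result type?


Operand types: bool || bool
Rule: logical operators take bool operands and yield bool
Result type: bool


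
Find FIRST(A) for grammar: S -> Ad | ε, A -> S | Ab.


Per alternative of A: FIRST(S) = {b, d, ε}; FIRST(Ab) = {b, d}
FIRST(A) = {b, d, ε}


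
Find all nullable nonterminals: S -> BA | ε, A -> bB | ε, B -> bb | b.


A nonterminal is nullable iff some alternative derives ε (directly, or every symbol in it is nullable)
Nullable: {A, S}


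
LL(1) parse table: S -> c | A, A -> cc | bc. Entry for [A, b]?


For [A, b]: 'b' ∈ FIRST(bc)
Entry: A -> bc


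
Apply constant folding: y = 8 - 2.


8 - 2 = 6 at compile time
Optimized: y = 6


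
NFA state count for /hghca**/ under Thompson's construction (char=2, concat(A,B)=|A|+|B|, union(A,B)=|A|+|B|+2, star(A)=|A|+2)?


Syntax tree has 5 char leaf(s), 0 union(s), 2 star(s)
chars contribute 5×2 = 10; each union adds +2; each star adds +2
Total: 10 + 0 + 4 = 14 states


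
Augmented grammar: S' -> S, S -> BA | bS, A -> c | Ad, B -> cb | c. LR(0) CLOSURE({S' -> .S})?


Start: S' -> .S
For each item with dot before a nonterminal B, add B -> .γ for every B-production
Closure: [S' -> .S, S -> .BA, S -> .bS, B -> .cb, B -> .c]


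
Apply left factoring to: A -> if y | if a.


Common prefix: 'if'
Factored: A -> if A', A' -> y | a


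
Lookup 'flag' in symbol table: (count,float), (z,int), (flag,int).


Lookup 'flag' → type int


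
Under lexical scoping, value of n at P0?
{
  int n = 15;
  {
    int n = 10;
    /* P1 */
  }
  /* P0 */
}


n declared in the same block as P0
n = 15


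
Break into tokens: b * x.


Scan left to right, longest-match per lexeme
Tokens: ID(b), OP(*), ID(x)


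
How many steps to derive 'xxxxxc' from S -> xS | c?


Derivation: S => xS => xxS => xxxS => xxxxS => xxxxxS => xxxxxc
Steps: 6


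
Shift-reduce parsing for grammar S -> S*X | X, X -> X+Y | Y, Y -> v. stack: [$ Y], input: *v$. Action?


'Y' (not preceded by X+) is the handle for X -> Y
Action: reduce (X -> Y)


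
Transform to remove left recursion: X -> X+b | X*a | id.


Left-recursive alternatives: X+b, X*a; non-recursive: id
Introduce X': X -> idX', X' -> +bX' | *aX' | ε


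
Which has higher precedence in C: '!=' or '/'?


'/' is multiplicative (level 10); '!=' is equality (level 6)
Higher level binds tighter
'/' has higher precedence than '!='


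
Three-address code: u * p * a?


Break into single-operator statements:
t1 = u * p
t2 = t1 * a


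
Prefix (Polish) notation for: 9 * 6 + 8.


left-to-right (same/higher precedence on left): tree is (+ (* 9 6) 8)
Prefix: + * 9 6 8


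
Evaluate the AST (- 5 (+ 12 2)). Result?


Evaluate inner: (+ 12 2) = 14
Evaluate root: (- 5 14) = -9
Result: -9


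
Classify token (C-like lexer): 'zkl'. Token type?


Pattern: letter/underscore followed by alphanumerics, not a keyword
Type: IDENTIFIER


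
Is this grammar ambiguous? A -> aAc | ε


balanced a^n…c^n: each string has a unique parse
Unambiguous


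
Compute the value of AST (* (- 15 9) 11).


Evaluate inner: (- 15 9) = 6
Evaluate root: (* 6 11) = 66
Result: 66


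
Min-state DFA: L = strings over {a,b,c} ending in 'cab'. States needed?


Track the longest suffix of input matching a prefix of 'cab': 4 classes (prefixes of length 0..3)
Minimal DFA: 4 states


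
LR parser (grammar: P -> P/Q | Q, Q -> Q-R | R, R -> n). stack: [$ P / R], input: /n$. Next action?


'R' (not preceded by Q-) is the handle for Q -> R
Action: reduce (Q -> R)


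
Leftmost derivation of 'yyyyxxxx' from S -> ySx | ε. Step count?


Derivation: S => ySx => yySxx => yyySxxx => yyyySxxxx => yyyyxxxx
Steps: 5


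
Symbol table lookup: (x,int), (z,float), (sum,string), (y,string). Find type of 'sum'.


Lookup 'sum' → type string


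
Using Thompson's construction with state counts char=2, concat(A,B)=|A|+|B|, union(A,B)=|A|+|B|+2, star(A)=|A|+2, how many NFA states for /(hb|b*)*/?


Syntax tree has 3 char leaf(s), 1 union(s), 2 star(s)
chars contribute 3×2 = 6; each union adds +2; each star adds +2
Total: 6 + 2 + 4 = 12 states


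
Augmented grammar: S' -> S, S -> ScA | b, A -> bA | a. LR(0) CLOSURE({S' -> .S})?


Start: S' -> .S
For each item with dot before a nonterminal B, add B -> .γ for every B-production
Closure: [S' -> .S, S -> .ScA, S -> .b]


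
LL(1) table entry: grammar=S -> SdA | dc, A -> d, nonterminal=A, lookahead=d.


For [A, d]: 'd' ∈ FIRST(d)
Entry: A -> d


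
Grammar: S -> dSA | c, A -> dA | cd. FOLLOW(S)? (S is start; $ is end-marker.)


$ ∈ FOLLOW(S). For each A -> αBβ: add FIRST(β)\{ε} to FOLLOW(B); if β nullable, add FOLLOW(A).
FOLLOW(S) = {$, c, d}


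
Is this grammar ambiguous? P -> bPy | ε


balanced b^n…y^n: each string has a unique parse
Unambiguous


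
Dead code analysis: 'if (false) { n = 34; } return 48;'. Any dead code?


condition is constant false, so the whole block is unreachable
Dead: 'if (false) { n = 34; }'


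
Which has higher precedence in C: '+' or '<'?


'+' is additive (level 9); '<' is relational (level 7)
Higher level binds tighter
'+' has higher precedence than '<'


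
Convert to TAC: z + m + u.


Break into single-operator statements:
t1 = z + m
t2 = t1 + u


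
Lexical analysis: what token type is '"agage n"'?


Pattern: double-quoted sequence
Type: STRING_LITERAL


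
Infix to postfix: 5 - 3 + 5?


Left to right (same or higher precedence on left)
Postfix: 5 3 - 5 +


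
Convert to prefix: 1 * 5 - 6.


left-to-right (same/higher precedence on left): tree is (- (* 1 5) 6)
Prefix: - * 1 5 6


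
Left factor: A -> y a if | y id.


Common prefix: 'y'
Factored: A -> y A', A' -> a if | id


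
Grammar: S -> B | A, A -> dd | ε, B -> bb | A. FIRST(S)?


Per alternative of S: FIRST(B) = {b, d, ε}; FIRST(A) = {d, ε}
FIRST(S) = {b, d, ε}


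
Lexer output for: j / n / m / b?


Scan left to right, longest-match per lexeme
Tokens: ID(j), OP(/), ID(n), OP(/), ID(m), OP(/), ID(b)


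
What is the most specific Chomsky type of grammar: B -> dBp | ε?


Single nonterminal LHS, but d^n p^n is not regular
Classification: Type 2 (Context-Free)


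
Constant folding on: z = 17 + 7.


17 + 7 = 24 at compile time
Optimized: z = 24


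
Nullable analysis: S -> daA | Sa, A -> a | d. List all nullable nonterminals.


A nonterminal is nullable iff some alternative derives ε (directly, or every symbol in it is nullable)
Nullable: {}


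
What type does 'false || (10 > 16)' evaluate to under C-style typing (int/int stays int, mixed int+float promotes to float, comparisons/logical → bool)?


Operand types: bool || bool
Rule: logical operators take bool operands and yield bool
Result type: bool


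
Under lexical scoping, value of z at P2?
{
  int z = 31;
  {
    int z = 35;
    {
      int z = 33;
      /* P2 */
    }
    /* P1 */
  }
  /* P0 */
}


z declared in the same block as P2
z = 33


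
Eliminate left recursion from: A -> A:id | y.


Left-recursive alternatives: A:id; non-recursive: y
Introduce A': A -> yA', A' -> :idA' | ε


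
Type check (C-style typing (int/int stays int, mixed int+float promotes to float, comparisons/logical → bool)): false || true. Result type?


Operand types: bool || bool
Rule: logical operators take bool operands and yield bool
Result type: bool


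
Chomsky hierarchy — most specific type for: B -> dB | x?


Right-linear: every RHS is a terminal or a terminal followed by one nonterminal
Classification: Type 3 (Regular)


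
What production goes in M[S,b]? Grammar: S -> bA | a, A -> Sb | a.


For [S, b]: 'b' ∈ FIRST(bA)
Entry: S -> bA


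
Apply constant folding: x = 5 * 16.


5 * 16 = 80 at compile time
Optimized: x = 80


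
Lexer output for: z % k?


Scan left to right, longest-match per lexeme
Tokens: ID(z), OP(%), ID(k)


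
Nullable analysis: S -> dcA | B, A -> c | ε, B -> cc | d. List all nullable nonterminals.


A nonterminal is nullable iff some alternative derives ε (directly, or every symbol in it is nullable)
Nullable: {A}


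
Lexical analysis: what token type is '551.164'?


Pattern: digits with a decimal point
Type: FLOAT_LITERAL


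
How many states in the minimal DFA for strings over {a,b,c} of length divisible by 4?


Track length mod 4: states 0..3, accept at 0
Minimal DFA: 4 states


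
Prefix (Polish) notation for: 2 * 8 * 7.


left-to-right (same/higher precedence on left): tree is (* (* 2 8) 7)
Prefix: * * 2 8 7


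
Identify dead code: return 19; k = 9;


statement follows a return and is unreachable
Dead: 'k = 9'


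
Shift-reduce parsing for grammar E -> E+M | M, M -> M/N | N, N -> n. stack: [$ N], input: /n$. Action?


'N' (not preceded by M/) is the handle for M -> N
Action: reduce (M -> N)


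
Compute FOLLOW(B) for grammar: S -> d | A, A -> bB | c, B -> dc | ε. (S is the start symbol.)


$ ∈ FOLLOW(S). For each A -> αBβ: add FIRST(β)\{ε} to FOLLOW(B); if β nullable, add FOLLOW(A).
FOLLOW(B) = {$}


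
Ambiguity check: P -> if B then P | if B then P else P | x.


dangling else: 'if B then if B then x else x' parses two ways
Ambiguous


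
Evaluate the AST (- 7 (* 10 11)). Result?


Evaluate inner: (* 10 11) = 110
Evaluate root: (- 7 110) = -103
Result: -103


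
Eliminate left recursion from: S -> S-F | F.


Left-recursive alternatives: S-F; non-recursive: F
Introduce S': S -> FS', S' -> -FS' | ε


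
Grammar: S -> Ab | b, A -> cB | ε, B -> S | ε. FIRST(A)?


Per alternative of A: FIRST(cB) = {c}; FIRST(ε) = {ε}
FIRST(A) = {c, ε}


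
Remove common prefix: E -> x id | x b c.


Common prefix: 'x'
Factored: E -> x E', E' -> id | b c


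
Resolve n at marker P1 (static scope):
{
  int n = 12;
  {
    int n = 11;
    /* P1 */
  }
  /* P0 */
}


n declared in the same block as P1
n = 11


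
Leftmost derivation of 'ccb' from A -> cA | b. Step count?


Derivation: A => cA => ccA => ccb
Steps: 3


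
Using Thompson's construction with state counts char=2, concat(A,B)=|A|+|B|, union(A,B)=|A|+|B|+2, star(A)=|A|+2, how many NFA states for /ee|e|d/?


Syntax tree has 4 char leaf(s), 2 union(s), 0 star(s)
chars contribute 4×2 = 8; each union adds +2; each star adds +2
Total: 8 + 4 + 0 = 12 states


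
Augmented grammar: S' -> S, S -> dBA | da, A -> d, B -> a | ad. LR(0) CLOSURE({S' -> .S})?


Start: S' -> .S
For each item with dot before a nonterminal B, add B -> .γ for every B-production
Closure: [S' -> .S, S -> .dBA, S -> .da]


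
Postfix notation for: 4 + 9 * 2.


* has higher precedence, evaluate 9*2 first
Postfix: 4 9 2 * +


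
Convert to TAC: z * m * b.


Break into single-operator statements:
t1 = z * m
t2 = t1 * b


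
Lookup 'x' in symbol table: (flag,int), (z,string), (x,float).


Lookup 'x' → type float


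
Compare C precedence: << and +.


'+' is additive (level 9); '<<' is shift (level 8)
Higher level binds tighter
'+' has higher precedence than '<<'


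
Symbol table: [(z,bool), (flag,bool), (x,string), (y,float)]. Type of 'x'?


Lookup 'x' → type string


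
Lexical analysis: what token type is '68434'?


Pattern: digits only
Type: INTEGER_LITERAL


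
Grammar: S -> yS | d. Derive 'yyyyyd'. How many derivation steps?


Derivation: S => yS => yyS => yyyS => yyyyS => yyyyyS => yyyyyd
Steps: 6


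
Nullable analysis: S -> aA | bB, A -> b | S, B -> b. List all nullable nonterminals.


A nonterminal is nullable iff some alternative derives ε (directly, or every symbol in it is nullable)
Nullable: {}


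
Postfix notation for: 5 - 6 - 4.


Left to right (same or higher precedence on left)
Postfix: 5 6 - 4 -


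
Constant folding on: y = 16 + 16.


16 + 16 = 32 at compile time
Optimized: y = 32


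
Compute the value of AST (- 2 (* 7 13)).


Evaluate inner: (* 7 13) = 91
Evaluate root: (- 2 91) = -89
Result: -89


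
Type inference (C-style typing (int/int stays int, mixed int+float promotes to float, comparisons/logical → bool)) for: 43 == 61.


Operand types: int == int
Rule: comparison yields bool
Result type: bool


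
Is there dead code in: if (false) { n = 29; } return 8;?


condition is constant false, so the whole block is unreachable
Dead: 'if (false) { n = 29; }'


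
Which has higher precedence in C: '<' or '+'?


'+' is additive (level 9); '<' is relational (level 7)
Higher level binds tighter
'+' has higher precedence than '<'


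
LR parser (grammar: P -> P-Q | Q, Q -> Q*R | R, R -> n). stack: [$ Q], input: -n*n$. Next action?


lookahead ∉ {*} so Q won't extend; reduce P -> Q
Action: reduce (P -> Q)


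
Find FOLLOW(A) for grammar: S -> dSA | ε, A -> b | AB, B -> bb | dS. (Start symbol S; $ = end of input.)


$ ∈ FOLLOW(S). For each A -> αBβ: add FIRST(β)\{ε} to FOLLOW(B); if β nullable, add FOLLOW(A).
FOLLOW(A) = {$, b, d}


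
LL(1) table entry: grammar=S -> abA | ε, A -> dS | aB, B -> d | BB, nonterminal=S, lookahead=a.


For [S, a]: 'a' ∈ FIRST(abA)
Entry: S -> abA


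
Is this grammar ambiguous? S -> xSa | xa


balanced x^n…a^n: each string has a unique parse
Unambiguous


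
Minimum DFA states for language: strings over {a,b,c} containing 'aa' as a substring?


KMP-style automaton: 2 progress states + 1 absorbing accept = 3
Minimal DFA: 3 states


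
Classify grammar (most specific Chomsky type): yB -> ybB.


LHS has context (more than one symbol) and |LHS| ≤ |RHS|
Classification: Type 1 (Context-Sensitive)


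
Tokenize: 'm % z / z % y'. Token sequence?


Scan left to right, longest-match per lexeme
Tokens: ID(m), OP(%), ID(z), OP(/), ID(z), OP(%), ID(y)


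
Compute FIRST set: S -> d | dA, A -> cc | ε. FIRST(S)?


Per alternative of S: FIRST(d) = {d}; FIRST(dA) = {d}
FIRST(S) = {d}


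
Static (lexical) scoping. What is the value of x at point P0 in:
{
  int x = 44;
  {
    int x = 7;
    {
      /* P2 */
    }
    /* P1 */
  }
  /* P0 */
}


x declared in the same block as P0
x = 44


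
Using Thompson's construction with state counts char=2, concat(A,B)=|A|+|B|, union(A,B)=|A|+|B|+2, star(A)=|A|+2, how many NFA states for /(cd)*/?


Syntax tree has 2 char leaf(s), 0 union(s), 1 star(s)
chars contribute 2×2 = 4; each union adds +2; each star adds +2
Total: 4 + 0 + 2 = 6 states


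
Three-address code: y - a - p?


Break into single-operator statements:
t1 = y - a
t2 = t1 - p


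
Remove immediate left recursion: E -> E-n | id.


Left-recursive alternatives: E-n; non-recursive: id
Introduce E': E -> idE', E' -> -nE' | ε


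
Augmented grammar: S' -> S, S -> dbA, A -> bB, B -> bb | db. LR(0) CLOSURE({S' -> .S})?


Start: S' -> .S
For each item with dot before a nonterminal B, add B -> .γ for every B-production
Closure: [S' -> .S, S -> .dbA]


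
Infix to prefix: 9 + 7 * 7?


'*' binds tighter: tree is (+ 9 (* 7 7))
Prefix: + 9 * 7 7


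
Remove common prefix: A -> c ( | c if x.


Common prefix: 'c'
Factored: A -> c A', A' -> ( | if x


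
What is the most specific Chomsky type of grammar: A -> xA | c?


Right-linear: every RHS is a terminal or a terminal followed by one nonterminal
Classification: Type 3 (Regular)


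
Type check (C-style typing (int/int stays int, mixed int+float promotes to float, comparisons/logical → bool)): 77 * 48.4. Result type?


Operand types: int * float
Rule: mixed int/float promotes to float; int/int stays int
Result type: float


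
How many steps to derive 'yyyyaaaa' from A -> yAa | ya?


Derivation: A => yAa => yyAaa => yyyAaaa => yyyyaaaa
Steps: 4


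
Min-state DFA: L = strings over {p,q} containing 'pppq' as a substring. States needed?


KMP-style automaton: 4 progress states + 1 absorbing accept = 5
Minimal DFA: 5 states


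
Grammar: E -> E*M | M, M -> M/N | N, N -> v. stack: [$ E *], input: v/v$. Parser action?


no handle ('E*' is not any RHS); shift 'v'
Action: shift


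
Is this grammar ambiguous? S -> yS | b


right-linear, alternatives start with distinct terminals 'y' vs 'b': unique leftmost derivation
Unambiguous


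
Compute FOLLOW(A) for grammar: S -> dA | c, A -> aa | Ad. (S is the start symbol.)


$ ∈ FOLLOW(S). For each A -> αBβ: add FIRST(β)\{ε} to FOLLOW(B); if β nullable, add FOLLOW(A).
FOLLOW(A) = {$, d}


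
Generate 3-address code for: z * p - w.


Break into single-operator statements:
t1 = z * p
t2 = t1 - w


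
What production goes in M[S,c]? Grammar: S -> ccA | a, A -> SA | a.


For [S, c]: 'c' ∈ FIRST(ccA)
Entry: S -> ccA


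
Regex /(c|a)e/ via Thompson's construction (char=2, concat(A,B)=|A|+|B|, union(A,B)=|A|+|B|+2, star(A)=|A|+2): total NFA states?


Syntax tree has 3 char leaf(s), 1 union(s), 0 star(s)
chars contribute 3×2 = 6; each union adds +2; each star adds +2
Total: 6 + 2 + 0 = 8 states


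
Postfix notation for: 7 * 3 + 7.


Left to right (same or higher precedence on left)
Postfix: 7 3 * 7 +


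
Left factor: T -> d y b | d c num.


Common prefix: 'd'
Factored: T -> d T', T' -> y b | c num


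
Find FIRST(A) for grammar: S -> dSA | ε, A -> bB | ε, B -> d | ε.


Per alternative of A: FIRST(bB) = {b}; FIRST(ε) = {ε}
FIRST(A) = {b, ε}


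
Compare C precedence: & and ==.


'==' is equality (level 6); '&' is bitwise AND (level 5)
Higher level binds tighter
'==' has higher precedence than '&'


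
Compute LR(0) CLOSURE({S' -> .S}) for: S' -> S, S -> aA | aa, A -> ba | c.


Start: S' -> .S
For each item with dot before a nonterminal B, add B -> .γ for every B-production
Closure: [S' -> .S, S -> .aA, S -> .aa]


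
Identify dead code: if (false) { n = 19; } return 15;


condition is constant false, so the whole block is unreachable
Dead: 'if (false) { n = 19; }'


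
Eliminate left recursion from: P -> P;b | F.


Left-recursive alternatives: P;b; non-recursive: F
Introduce P': P -> FP', P' -> ;bP' | ε


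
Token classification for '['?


Pattern: delimiter/punctuation
Type: PUNCTUATION


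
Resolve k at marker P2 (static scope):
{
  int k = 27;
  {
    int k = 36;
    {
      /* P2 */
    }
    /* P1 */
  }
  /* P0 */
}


P2's block does not declare k; resolves to the enclosing declaration at depth 1
k = 36
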